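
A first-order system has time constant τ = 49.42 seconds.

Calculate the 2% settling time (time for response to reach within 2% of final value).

For first-order system, 2% settling time ≈ 4τ = 4 × 49.42 = 197.68 s.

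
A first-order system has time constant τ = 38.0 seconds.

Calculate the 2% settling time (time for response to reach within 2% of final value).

For first-order system, 2% settling time ≈ 4τ = 4 × 38.0 = 152.0 s.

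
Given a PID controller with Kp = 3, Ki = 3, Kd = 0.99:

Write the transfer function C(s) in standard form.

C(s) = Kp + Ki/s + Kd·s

Substituting values: C(s) = 3 + 3/s + 0.99s = (0.99s² + 3s + 3)/s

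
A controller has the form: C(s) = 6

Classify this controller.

This is a Proportional (P) controller.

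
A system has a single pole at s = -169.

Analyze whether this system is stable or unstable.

Pole at s = -169 is in the left half-plane. Stable.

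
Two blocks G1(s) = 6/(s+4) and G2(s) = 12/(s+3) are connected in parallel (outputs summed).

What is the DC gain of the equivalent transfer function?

Parallel: G_eq = G1 + G2. DC gain = G1(0) + G2(0) = 6/4 + 12/3 = 1.5 + 4 = 5.5.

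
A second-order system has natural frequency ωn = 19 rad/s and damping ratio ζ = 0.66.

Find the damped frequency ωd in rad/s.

ωd = ωn√(1 - ζ²) = 19√(1 - 0.66²) = 14.27 rad/s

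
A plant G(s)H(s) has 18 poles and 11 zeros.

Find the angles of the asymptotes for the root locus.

n - m = 18 - 11 = 7. Angles: θk = (2k + 1)·180°/7 = 25.71°, 77.14°, 128.57°, 180°, 231.43°, 282.86°, 334.29°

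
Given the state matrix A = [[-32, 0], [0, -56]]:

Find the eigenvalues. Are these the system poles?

For diagonal matrix, eigenvalues are diagonal entries: λ₁ = -32, λ₂ = -56. Eigenvalues of A = system poles.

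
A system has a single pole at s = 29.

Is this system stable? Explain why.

Pole at s = 29 is in the right half-plane. Unstable.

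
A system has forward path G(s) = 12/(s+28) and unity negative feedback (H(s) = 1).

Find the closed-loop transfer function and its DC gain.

T(s) = G/(1+GH) = [12/(s+28)] / [1 + 12/(s+28)] = 12/(s+28+12) = 12/(s+40). DC gain = 12/40 = 0.3.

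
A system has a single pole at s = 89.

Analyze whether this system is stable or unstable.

Pole at s = 89 is in the right half-plane. Unstable.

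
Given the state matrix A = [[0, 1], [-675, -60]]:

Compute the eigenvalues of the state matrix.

det(A - λI) = λ² - (-60)λ + 675 = (λ - (-45))(λ - (-15)). Eigenvalues: -45, -15.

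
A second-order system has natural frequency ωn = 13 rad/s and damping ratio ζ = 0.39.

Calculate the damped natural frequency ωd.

ωd = ωn√(1 - ζ²) = 13√(1 - 0.39²) = 11.97 rad/s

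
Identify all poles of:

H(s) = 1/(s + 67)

Pole is where denominator = 0: s + 67 = 0, so s = -67.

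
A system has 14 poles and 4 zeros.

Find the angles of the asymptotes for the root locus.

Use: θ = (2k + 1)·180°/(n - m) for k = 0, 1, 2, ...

n - m = 14 - 4 = 10. Angles: θk = (2k + 1)·180°/10 = 18°, 54°, 90°, 126°, 162°, 198°, 234°, 270°, 306°, 342°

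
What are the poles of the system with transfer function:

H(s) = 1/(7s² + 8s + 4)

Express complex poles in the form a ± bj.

Discriminant = 8² - 4×7×4 = 64 - 112 = -48 < 0, so the poles are a complex conjugate pair s = (-8 ± j√48)/(2×7). Real part = -8/(2×7) = -8/14 ≈ -0.5714; imaginary part = ±√48/(2×7) ≈ 0.4949. Poles: s = -0.5714 ± 0.4949j.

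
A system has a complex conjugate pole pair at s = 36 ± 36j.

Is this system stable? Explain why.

Real part of poles is 36 (> 0, right half-plane). Unstable.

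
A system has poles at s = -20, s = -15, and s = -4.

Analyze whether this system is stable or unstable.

All poles are in the left half-plane. System is stable.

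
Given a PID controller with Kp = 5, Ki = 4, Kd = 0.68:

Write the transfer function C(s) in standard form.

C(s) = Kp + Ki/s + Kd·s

Substituting values: C(s) = 5 + 4/s + 0.68s = (0.68s² + 5s + 4)/s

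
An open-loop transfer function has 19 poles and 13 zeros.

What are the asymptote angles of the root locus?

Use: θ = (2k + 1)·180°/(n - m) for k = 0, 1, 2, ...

n - m = 19 - 13 = 6. Angles: θk = (2k + 1)·180°/6 = 30°, 90°, 150°, 210°, 270°, 330°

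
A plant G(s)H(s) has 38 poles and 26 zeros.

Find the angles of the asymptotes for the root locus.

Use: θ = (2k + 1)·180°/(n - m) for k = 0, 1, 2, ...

n - m = 38 - 26 = 12. Angles: θk = (2k + 1)·180°/12 = 15°, 45°, 75°, 105°, 135°, 165°, 195°, 225°, 255°, 285°, 315°, 345°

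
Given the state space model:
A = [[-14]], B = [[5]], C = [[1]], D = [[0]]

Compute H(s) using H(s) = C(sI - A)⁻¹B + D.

(sI - A)⁻¹ = 1/(s + 14). H(s) = 1 × 5/(s + 14) + 0 = 5/(s + 14).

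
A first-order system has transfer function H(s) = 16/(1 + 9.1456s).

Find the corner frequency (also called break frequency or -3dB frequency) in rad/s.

Corner frequency = 1/τ = 1/9.1456 = 0.109 rad/s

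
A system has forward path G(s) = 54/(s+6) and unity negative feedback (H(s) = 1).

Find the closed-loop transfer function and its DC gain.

T(s) = G/(1+GH) = [54/(s+6)] / [1 + 54/(s+6)] = 54/(s+6+54) = 54/(s+60). DC gain = 54/60 = 0.9.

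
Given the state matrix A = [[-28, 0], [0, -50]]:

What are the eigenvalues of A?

For diagonal matrix, eigenvalues are diagonal entries: λ₁ = -28, λ₂ = -50.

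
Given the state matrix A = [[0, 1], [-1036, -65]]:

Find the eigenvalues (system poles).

det(A - λI) = λ² - (-65)λ + 1036 = (λ - (-28))(λ - (-37)). Eigenvalues: -28, -37.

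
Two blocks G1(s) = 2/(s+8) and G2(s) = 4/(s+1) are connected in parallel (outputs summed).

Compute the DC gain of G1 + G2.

Parallel: G_eq = G1 + G2. DC gain = G1(0) + G2(0) = 2/8 + 4/1 = 0.25 + 4 = 4.25.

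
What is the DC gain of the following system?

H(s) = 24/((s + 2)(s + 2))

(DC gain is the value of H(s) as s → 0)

DC gain = H(0) = 24/(2 × 2) = 24/4 = 6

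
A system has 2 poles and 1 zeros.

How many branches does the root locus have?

Root locus has n branches where n = number of poles = 2.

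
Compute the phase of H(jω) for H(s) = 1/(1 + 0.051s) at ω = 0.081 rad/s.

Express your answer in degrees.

Phase = -arctan(ωτ) = -arctan(0.081 × 0.051) = -0.2°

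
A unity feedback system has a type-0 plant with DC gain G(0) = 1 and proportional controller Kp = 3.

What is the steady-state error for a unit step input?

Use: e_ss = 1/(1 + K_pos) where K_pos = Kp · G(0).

K_pos = Kp · G(0) = 3 × 1 = 3. e_ss = 1/(1 + 3) = 0.25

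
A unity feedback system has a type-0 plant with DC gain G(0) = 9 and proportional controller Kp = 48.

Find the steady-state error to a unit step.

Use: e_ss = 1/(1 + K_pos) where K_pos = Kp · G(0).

K_pos = Kp · G(0) = 48 × 9 = 432. e_ss = 1/(1 + 432) = 0.0023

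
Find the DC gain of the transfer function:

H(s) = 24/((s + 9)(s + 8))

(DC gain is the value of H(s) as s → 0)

DC gain = H(0) = 24/(9 × 8) = 24/72 = 0.3333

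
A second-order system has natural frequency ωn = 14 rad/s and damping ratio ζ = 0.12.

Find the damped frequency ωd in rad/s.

ωd = ωn√(1 - ζ²) = 14√(1 - 0.12²) = 13.9 rad/s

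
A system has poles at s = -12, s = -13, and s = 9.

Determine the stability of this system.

Pole(s) at s = 9 are not in the left half-plane. System is unstable.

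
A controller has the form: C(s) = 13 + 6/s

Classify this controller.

This is a Proportional-Integral (PI) controller.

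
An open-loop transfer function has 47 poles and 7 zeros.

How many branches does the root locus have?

Root locus has n branches where n = number of poles = 47.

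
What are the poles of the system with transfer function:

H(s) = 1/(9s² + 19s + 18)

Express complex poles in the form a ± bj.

Discriminant = 19² - 4×9×18 = 361 - 648 = -287 < 0, so the poles are a complex conjugate pair s = (-19 ± j√287)/(2×9). Real part = -19/(2×9) = -19/18 ≈ -1.0556; imaginary part = ±√287/(2×9) ≈ 0.9412. Poles: s = -1.0556 ± 0.9412j.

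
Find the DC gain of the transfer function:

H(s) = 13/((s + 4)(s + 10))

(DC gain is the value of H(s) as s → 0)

DC gain = H(0) = 13/(4 × 10) = 13/40 = 0.325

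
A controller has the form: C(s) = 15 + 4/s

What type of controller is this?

This is a Proportional-Integral (PI) controller.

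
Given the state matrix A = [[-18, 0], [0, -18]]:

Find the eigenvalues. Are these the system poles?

For diagonal matrix, eigenvalues are diagonal entries: λ₁ = -18, λ₂ = -18. Eigenvalues of A = system poles.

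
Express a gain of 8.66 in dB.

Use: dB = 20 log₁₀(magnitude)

dB = 20 log₁₀(8.66) = 18.8 dB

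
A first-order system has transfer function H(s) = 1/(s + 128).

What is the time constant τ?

For H(s) = 1/(s + 1/τ), the pole is at -1/τ = -128, so τ = 1/128 = 0.0078125 s.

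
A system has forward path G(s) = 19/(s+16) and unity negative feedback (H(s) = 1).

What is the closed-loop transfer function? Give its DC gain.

T(s) = G/(1+GH) = [19/(s+16)] / [1 + 19/(s+16)] = 19/(s+16+19) = 19/(s+35). DC gain = 19/35 = 0.5429.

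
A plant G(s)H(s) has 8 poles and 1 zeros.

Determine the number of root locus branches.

Root locus has n branches where n = number of poles = 8.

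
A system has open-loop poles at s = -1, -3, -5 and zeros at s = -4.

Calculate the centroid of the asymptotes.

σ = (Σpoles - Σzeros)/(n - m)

σ = (Σpoles - Σzeros)/(n - m) = (-9 - (-4))/(3 - 1) = -5/2 = -2.5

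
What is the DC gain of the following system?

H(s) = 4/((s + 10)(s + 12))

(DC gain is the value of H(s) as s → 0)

DC gain = H(0) = 4/(10 × 12) = 4/120 = 0.0333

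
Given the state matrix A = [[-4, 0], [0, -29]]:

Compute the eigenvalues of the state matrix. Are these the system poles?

For diagonal matrix, eigenvalues are diagonal entries: λ₁ = -4, λ₂ = -29. Eigenvalues of A = system poles.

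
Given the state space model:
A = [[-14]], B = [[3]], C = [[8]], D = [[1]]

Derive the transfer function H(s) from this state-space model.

(sI - A)⁻¹ = 1/(s + 14). H(s) = 8×3/(s + 14) + 1 = (s + 38)/(s + 14).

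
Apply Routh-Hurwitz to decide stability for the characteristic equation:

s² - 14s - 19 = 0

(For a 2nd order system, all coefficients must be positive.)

Coefficients: 1, -14, -19. b=-14, c=-19 not positive, so system is unstable.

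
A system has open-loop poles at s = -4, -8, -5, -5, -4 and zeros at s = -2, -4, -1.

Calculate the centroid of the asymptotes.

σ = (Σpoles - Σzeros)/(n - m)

σ = (Σpoles - Σzeros)/(n - m) = (-26 - (-7))/(5 - 3) = -19/2 = -9.5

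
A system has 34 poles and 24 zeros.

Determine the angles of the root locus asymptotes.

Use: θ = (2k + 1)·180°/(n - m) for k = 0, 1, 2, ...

n - m = 34 - 24 = 10. Angles: θk = (2k + 1)·180°/10 = 18°, 54°, 90°, 126°, 162°, 198°, 234°, 270°, 306°, 342°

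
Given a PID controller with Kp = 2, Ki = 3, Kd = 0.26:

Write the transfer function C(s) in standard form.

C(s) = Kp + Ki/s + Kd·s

Substituting values: C(s) = 2 + 3/s + 0.26s = (0.26s² + 2s + 3)/s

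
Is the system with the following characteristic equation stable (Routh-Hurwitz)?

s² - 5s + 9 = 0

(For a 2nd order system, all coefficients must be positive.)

Coefficients: 1, -5, 9. b=-5 not positive, so system is unstable.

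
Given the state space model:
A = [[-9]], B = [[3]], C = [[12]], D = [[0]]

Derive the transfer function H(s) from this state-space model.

(sI - A)⁻¹ = 1/(s + 9). H(s) = 12 × 3/(s + 9) + 0 = 36/(s + 9).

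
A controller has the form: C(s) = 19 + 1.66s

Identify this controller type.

This is a Proportional-Derivative (PD) controller.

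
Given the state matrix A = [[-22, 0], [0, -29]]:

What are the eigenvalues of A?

For diagonal matrix, eigenvalues are diagonal entries: λ₁ = -22, λ₂ = -29.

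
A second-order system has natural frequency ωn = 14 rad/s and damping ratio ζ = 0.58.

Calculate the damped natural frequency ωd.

ωd = ωn√(1 - ζ²) = 14√(1 - 0.58²) = 11.4 rad/s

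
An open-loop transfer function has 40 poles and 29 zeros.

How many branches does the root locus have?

Root locus has n branches where n = number of poles = 40.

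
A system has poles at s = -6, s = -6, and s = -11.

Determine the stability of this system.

All poles are in the left half-plane. System is stable.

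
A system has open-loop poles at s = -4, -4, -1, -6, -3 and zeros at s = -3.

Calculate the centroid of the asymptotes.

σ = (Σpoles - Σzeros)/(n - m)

σ = (Σpoles - Σzeros)/(n - m) = (-18 - (-3))/(5 - 1) = -15/4 = -3.75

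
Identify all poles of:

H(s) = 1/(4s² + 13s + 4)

Discriminant = 13² - 4×4×4 = 169 - 64 = 105 > 0, so two distinct real poles. Using quadratic formula: s = (-13 ± √105)/(2×4) = (-13 ± √105)/8, with √105 ≈ 10.2470. s₁ ≈ -0.3441, s₂ ≈ -2.9059. Poles: s₁ = -0.3441, s₂ = -2.9059.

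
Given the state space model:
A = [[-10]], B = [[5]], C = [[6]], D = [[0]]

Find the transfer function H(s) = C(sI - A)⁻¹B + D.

(sI - A)⁻¹ = 1/(s + 10). H(s) = 6 × 5/(s + 10) + 0 = 30/(s + 10).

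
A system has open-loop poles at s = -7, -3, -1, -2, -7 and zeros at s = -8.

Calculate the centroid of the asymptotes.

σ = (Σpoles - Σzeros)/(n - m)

σ = (Σpoles - Σzeros)/(n - m) = (-20 - (-8))/(5 - 1) = -12/4 = -3.0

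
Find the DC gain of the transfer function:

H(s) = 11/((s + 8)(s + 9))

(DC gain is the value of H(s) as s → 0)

DC gain = H(0) = 11/(8 × 9) = 11/72 = 0.1528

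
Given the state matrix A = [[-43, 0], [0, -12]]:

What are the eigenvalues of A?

For diagonal matrix, eigenvalues are diagonal entries: λ₁ = -43, λ₂ = -12.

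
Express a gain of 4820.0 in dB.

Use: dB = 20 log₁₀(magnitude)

dB = 20 log₁₀(4820.0) = 73.7 dB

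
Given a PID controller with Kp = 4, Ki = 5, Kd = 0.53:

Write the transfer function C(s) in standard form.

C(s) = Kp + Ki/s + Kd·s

Substituting values: C(s) = 4 + 5/s + 0.53s = (0.53s² + 4s + 5)/s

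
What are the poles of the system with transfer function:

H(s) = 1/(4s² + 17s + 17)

Discriminant = 17² - 4×4×17 = 289 - 272 = 17 > 0, so two distinct real poles. Using quadratic formula: s = (-17 ± √17)/(2×4) = (-17 ± √17)/8, with √17 ≈ 4.1231. s₁ ≈ -1.6096, s₂ ≈ -2.6404. Poles: s₁ = -1.6096, s₂ = -2.6404.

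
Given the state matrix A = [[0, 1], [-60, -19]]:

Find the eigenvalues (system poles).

det(A - λI) = λ² - (-19)λ + 60 = (λ - (-4))(λ - (-15)). Eigenvalues: -4, -15.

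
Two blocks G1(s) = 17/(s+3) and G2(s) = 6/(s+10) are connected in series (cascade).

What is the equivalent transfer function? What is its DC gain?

Series: multiply transfer functions. G_eq = 17/(s+3) × 6/(s+10) = 102/((s+3)(s+10)). DC gain = 102/(3×10) = 3.4.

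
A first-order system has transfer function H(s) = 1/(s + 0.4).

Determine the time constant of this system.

For H(s) = 1/(s + 1/τ), the pole is at -1/τ = -0.4, so τ = 1/0.4 = 2.5 s.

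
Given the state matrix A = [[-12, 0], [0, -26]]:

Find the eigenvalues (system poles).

For diagonal matrix, eigenvalues are diagonal entries: λ₁ = -12, λ₂ = -26.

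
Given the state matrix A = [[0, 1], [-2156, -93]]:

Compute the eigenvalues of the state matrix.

det(A - λI) = λ² - (-93)λ + 2156 = (λ - (-44))(λ - (-49)). Eigenvalues: -44, -49.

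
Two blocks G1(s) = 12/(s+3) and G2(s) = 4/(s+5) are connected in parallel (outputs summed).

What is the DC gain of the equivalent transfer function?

Parallel: G_eq = G1 + G2. DC gain = G1(0) + G2(0) = 12/3 + 4/5 = 4 + 0.8 = 4.8.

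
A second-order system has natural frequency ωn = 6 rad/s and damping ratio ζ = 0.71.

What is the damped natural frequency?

ωd = ωn√(1 - ζ²) = 6√(1 - 0.71²) = 4.23 rad/s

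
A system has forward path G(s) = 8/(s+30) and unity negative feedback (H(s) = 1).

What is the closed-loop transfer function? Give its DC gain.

T(s) = G/(1+GH) = [8/(s+30)] / [1 + 8/(s+30)] = 8/(s+30+8) = 8/(s+38). DC gain = 8/38 = 0.2105.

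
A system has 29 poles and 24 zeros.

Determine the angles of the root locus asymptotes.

n - m = 29 - 24 = 5. Angles: θk = (2k + 1)·180°/5 = 36°, 108°, 180°, 252°, 324°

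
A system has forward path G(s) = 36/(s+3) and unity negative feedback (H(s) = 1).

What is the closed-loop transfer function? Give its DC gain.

T(s) = G/(1+GH) = [36/(s+3)] / [1 + 36/(s+3)] = 36/(s+3+36) = 36/(s+39). DC gain = 36/39 = 0.9231.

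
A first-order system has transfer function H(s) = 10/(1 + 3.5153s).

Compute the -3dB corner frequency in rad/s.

Corner frequency = 1/τ = 1/3.5153 = 0.284 rad/s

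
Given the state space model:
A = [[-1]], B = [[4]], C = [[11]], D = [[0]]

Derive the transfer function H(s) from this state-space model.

(sI - A)⁻¹ = 1/(s + 1). H(s) = 11 × 4/(s + 1) + 0 = 44/(s + 1).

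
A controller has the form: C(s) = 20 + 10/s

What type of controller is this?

This is a Proportional-Integral (PI) controller.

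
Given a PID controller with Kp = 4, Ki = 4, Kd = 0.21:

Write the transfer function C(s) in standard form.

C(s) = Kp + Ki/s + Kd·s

Substituting values: C(s) = 4 + 4/s + 0.21s = (0.21s² + 4s + 4)/s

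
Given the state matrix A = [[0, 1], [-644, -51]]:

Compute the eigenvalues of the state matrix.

det(A - λI) = λ² - (-51)λ + 644 = (λ - (-23))(λ - (-28)). Eigenvalues: -23, -28.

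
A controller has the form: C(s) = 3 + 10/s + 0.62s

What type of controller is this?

This is a Proportional-Integral-Derivative (PID) controller.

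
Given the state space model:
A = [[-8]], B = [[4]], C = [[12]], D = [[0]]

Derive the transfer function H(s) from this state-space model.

(sI - A)⁻¹ = 1/(s + 8). H(s) = 12 × 4/(s + 8) + 0 = 48/(s + 8).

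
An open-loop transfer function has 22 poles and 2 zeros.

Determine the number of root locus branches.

Root locus has n branches where n = number of poles = 22.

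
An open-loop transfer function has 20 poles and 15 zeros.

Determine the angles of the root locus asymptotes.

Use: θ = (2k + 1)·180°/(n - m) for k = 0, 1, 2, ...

n - m = 20 - 15 = 5. Angles: θk = (2k + 1)·180°/5 = 36°, 108°, 180°, 252°, 324°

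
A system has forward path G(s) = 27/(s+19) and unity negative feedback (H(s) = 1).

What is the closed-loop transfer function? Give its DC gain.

T(s) = G/(1+GH) = [27/(s+19)] / [1 + 27/(s+19)] = 27/(s+19+27) = 27/(s+46). DC gain = 27/46 = 0.5870.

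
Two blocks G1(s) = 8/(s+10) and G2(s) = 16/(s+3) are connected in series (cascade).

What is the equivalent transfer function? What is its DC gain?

Series: multiply transfer functions. G_eq = 8/(s+10) × 16/(s+3) = 128/((s+10)(s+3)). DC gain = 128/(10×3) = 4.2667.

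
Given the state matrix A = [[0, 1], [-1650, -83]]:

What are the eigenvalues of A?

det(A - λI) = λ² - (-83)λ + 1650 = (λ - (-33))(λ - (-50)). Eigenvalues: -33, -50.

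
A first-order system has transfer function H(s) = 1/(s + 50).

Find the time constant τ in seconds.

For H(s) = 1/(s + 1/τ), the pole is at -1/τ = -50, so τ = 1/50 = 0.02 s.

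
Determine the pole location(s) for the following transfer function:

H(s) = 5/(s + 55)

Pole is where denominator = 0: s + 55 = 0, so s = -55.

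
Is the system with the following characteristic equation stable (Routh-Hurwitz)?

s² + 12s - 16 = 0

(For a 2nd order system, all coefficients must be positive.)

Coefficients: 1, 12, -16. c=-16 not positive, so system is unstable.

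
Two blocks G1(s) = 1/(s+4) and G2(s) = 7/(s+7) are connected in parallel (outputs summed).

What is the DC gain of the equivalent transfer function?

Parallel: G_eq = G1 + G2. DC gain = G1(0) + G2(0) = 1/4 + 7/7 = 0.25 + 1 = 1.25.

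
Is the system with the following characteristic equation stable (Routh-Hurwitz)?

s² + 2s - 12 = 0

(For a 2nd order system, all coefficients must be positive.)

Coefficients: 1, 2, -12. c=-12 not positive, so system is unstable.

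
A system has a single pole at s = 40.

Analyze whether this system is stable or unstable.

Pole at s = 40 is in the right half-plane. Unstable.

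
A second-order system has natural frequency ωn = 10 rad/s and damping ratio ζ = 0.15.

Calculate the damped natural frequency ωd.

ωd = ωn√(1 - ζ²) = 10√(1 - 0.15²) = 9.89 rad/s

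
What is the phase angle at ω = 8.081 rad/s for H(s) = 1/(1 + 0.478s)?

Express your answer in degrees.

Phase = -arctan(ωτ) = -arctan(8.081 × 0.478) = -75.5°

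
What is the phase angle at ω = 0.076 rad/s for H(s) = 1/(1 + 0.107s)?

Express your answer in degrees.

Phase = -arctan(ωτ) = -arctan(0.076 × 0.107) = -0.5°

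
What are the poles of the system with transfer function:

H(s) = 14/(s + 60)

Pole is where denominator = 0: s + 60 = 0, so s = -60.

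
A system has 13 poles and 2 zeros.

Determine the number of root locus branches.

Root locus has n branches where n = number of poles = 13.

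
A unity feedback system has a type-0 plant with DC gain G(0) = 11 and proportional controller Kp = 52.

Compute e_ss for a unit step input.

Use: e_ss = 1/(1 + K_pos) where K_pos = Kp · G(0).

K_pos = Kp · G(0) = 52 × 11 = 572. e_ss = 1/(1 + 572) = 0.0017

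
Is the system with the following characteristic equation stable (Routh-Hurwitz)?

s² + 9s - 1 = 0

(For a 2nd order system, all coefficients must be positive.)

Coefficients: 1, 9, -1. c=-1 not positive, so system is unstable.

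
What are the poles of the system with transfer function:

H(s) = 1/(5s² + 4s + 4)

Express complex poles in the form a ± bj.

Discriminant = 4² - 4×5×4 = 16 - 80 = -64 < 0, so the poles are a complex conjugate pair s = (-4 ± j√64)/(2×5). Real part = -4/(2×5) = -4/10 = -0.4; imaginary part = ±√64/(2×5) = 8/10 = 0.8. Poles: s = -0.4 ± 0.8j.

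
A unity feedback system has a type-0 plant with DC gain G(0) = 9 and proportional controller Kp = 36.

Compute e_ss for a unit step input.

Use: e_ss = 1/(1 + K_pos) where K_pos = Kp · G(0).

K_pos = Kp · G(0) = 36 × 9 = 324. e_ss = 1/(1 + 324) = 0.0031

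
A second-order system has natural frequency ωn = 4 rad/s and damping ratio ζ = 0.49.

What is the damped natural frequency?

ωd = ωn√(1 - ζ²) = 4√(1 - 0.49²) = 3.49 rad/s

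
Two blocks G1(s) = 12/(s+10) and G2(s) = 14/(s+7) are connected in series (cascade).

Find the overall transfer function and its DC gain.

Series: multiply transfer functions. G_eq = 12/(s+10) × 14/(s+7) = 168/((s+10)(s+7)). DC gain = 168/(10×7) = 2.4.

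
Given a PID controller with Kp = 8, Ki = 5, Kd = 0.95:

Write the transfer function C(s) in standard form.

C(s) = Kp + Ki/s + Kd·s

Substituting values: C(s) = 8 + 5/s + 0.95s = (0.95s² + 8s + 5)/s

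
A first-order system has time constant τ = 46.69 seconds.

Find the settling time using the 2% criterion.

For first-order system, 2% settling time ≈ 4τ = 4 × 46.69 = 186.76 s.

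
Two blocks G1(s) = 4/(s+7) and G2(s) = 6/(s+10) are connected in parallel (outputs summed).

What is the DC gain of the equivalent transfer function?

Parallel: G_eq = G1 + G2. DC gain = G1(0) + G2(0) = 4/7 + 6/10 = 0.5714 + 0.6 = 1.1714.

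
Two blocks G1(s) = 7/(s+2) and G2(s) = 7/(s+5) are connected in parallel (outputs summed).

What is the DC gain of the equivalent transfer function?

Parallel: G_eq = G1 + G2. DC gain = G1(0) + G2(0) = 7/2 + 7/5 = 3.5 + 1.4 = 4.9.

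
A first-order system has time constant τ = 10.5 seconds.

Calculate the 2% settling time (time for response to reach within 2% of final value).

For first-order system, 2% settling time ≈ 4τ = 4 × 10.5 = 42.0 s.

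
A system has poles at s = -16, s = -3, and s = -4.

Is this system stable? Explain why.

All poles are in the left half-plane. System is stable.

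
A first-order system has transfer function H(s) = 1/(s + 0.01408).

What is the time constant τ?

For H(s) = 1/(s + 1/τ), the pole is at -1/τ = -0.01408, so τ = 1/0.01408 = 71.02 s.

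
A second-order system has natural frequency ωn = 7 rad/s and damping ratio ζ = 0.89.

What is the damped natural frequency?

ωd = ωn√(1 - ζ²) = 7√(1 - 0.89²) = 3.19 rad/s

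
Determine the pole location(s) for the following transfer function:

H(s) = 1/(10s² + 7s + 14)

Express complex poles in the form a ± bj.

Discriminant = 7² - 4×10×14 = 49 - 560 = -511 < 0, so the poles are a complex conjugate pair s = (-7 ± j√511)/(2×10). Real part = -7/(2×10) = -7/20 = -0.35; imaginary part = ±√511/(2×10) ≈ 1.1303. Poles: s = -0.35 ± 1.1303j.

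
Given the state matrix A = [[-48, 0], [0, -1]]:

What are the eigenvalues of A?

For diagonal matrix, eigenvalues are diagonal entries: λ₁ = -48, λ₂ = -1.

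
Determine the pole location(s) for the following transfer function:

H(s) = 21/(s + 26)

Pole is where denominator = 0: s + 26 = 0, so s = -26.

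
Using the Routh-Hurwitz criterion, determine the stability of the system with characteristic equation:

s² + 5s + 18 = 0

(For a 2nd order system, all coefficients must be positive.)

Coefficients: 1, 5, 18. All positive, so system is stable.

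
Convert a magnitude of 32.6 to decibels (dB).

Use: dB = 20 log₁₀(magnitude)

dB = 20 log₁₀(32.6) = 30.3 dB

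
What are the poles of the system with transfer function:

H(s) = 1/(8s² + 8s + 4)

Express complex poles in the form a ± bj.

Discriminant = 8² - 4×8×4 = 64 - 128 = -64 < 0, so the poles are a complex conjugate pair s = (-8 ± j√64)/(2×8). Real part = -8/(2×8) = -8/16 = -0.5; imaginary part = ±√64/(2×8) = 8/16 = 0.5. Poles: s = -0.5 ± 0.5j.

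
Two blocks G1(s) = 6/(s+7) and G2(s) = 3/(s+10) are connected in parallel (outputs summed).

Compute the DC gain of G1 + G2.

Parallel: G_eq = G1 + G2. DC gain = G1(0) + G2(0) = 6/7 + 3/10 = 0.8571 + 0.3 = 1.1571.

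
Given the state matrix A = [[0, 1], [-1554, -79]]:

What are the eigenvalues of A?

det(A - λI) = λ² - (-79)λ + 1554 = (λ - (-37))(λ - (-42)). Eigenvalues: -37, -42.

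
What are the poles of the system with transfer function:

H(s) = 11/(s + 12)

Pole is where denominator = 0: s + 12 = 0, so s = -12.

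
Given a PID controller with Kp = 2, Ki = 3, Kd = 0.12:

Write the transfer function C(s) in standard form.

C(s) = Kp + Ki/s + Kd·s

Substituting values: C(s) = 2 + 3/s + 0.12s = (0.12s² + 2s + 3)/s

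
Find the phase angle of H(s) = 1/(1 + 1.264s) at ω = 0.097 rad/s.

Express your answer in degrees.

Phase = -arctan(ωτ) = -arctan(0.097 × 1.264) = -7.0°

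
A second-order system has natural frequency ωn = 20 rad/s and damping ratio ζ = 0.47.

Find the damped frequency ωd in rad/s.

ωd = ωn√(1 - ζ²) = 20√(1 - 0.47²) = 17.65 rad/s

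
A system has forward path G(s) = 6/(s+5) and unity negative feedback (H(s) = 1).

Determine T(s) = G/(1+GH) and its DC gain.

T(s) = G/(1+GH) = [6/(s+5)] / [1 + 6/(s+5)] = 6/(s+5+6) = 6/(s+11). DC gain = 6/11 = 0.5455.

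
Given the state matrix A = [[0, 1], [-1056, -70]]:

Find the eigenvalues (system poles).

det(A - λI) = λ² - (-70)λ + 1056 = (λ - (-48))(λ - (-22)). Eigenvalues: -48, -22.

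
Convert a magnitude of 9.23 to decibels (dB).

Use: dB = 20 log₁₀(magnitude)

dB = 20 log₁₀(9.23) = 19.3 dB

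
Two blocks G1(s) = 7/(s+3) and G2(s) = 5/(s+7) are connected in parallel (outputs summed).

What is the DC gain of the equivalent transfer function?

Parallel: G_eq = G1 + G2. DC gain = G1(0) + G2(0) = 7/3 + 5/7 = 2.3333 + 0.7143 = 3.0476.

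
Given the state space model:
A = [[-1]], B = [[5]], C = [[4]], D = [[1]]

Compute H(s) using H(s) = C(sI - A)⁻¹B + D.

(sI - A)⁻¹ = 1/(s + 1). H(s) = 4×5/(s + 1) + 1 = (s + 21)/(s + 1).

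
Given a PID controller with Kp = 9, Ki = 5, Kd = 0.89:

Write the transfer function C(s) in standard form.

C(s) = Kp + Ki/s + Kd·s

Substituting values: C(s) = 9 + 5/s + 0.89s = (0.89s² + 9s + 5)/s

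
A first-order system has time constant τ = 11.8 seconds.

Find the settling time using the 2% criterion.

For first-order system, 2% settling time ≈ 4τ = 4 × 11.8 = 47.2 s.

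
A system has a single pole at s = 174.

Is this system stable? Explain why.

Pole at s = 174 is in the right half-plane. Unstable.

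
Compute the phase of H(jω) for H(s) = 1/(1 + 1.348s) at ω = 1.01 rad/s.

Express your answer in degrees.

Phase = -arctan(ωτ) = -arctan(1.01 × 1.348) = -53.7°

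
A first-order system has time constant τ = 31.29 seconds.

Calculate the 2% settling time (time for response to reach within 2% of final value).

For first-order system, 2% settling time ≈ 4τ = 4 × 31.29 = 125.16 s.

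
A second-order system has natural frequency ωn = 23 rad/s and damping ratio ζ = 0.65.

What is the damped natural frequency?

ωd = ωn√(1 - ζ²) = 23√(1 - 0.65²) = 17.48 rad/s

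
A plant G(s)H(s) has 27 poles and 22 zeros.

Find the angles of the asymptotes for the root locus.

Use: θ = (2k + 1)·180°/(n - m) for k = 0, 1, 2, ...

n - m = 27 - 22 = 5. Angles: θk = (2k + 1)·180°/5 = 36°, 108°, 180°, 252°, 324°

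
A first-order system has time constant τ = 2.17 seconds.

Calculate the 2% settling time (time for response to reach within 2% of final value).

For first-order system, 2% settling time ≈ 4τ = 4 × 2.17 = 8.68 s.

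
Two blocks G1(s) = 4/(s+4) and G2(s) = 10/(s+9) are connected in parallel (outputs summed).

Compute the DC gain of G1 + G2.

Parallel: G_eq = G1 + G2. DC gain = G1(0) + G2(0) = 4/4 + 10/9 = 1 + 1.1111 = 2.1111.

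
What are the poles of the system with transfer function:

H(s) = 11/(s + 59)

Pole is where denominator = 0: s + 59 = 0, so s = -59.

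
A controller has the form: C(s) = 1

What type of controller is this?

This is a Proportional (P) controller.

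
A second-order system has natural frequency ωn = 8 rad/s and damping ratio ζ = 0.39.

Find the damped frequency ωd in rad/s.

ωd = ωn√(1 - ζ²) = 8√(1 - 0.39²) = 7.37 rad/s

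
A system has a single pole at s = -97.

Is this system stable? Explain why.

Pole at s = -97 is in the left half-plane. Stable.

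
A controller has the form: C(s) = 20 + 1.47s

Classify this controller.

This is a Proportional-Derivative (PD) controller.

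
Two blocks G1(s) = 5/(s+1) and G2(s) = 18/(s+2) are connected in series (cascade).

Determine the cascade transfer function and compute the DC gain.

Series: multiply transfer functions. G_eq = 5/(s+1) × 18/(s+2) = 90/((s+1)(s+2)). DC gain = 90/(1×2) = 45.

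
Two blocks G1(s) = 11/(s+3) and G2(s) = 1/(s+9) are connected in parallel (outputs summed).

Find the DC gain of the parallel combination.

Parallel: G_eq = G1 + G2. DC gain = G1(0) + G2(0) = 11/3 + 1/9 = 3.6667 + 0.1111 = 3.7778.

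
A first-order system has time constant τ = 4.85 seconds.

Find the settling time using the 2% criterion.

For first-order system, 2% settling time ≈ 4τ = 4 × 4.85 = 19.4 s.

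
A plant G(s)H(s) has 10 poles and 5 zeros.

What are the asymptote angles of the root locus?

n - m = 10 - 5 = 5. Angles: θk = (2k + 1)·180°/5 = 36°, 108°, 180°, 252°, 324°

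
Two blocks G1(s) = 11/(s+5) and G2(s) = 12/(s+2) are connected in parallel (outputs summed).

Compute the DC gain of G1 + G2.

Parallel: G_eq = G1 + G2. DC gain = G1(0) + G2(0) = 11/5 + 12/2 = 2.2 + 6 = 8.2.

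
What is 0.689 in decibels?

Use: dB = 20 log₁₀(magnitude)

dB = 20 log₁₀(0.689) = -3.2 dB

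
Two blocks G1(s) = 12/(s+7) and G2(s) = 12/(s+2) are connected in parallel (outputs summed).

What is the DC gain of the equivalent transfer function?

Parallel: G_eq = G1 + G2. DC gain = G1(0) + G2(0) = 12/7 + 12/2 = 1.7143 + 6 = 7.7143.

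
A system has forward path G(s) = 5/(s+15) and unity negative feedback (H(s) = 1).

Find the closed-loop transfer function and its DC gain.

T(s) = G/(1+GH) = [5/(s+15)] / [1 + 5/(s+15)] = 5/(s+15+5) = 5/(s+20). DC gain = 5/20 = 0.25.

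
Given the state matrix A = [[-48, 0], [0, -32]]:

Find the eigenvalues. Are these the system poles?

For diagonal matrix, eigenvalues are diagonal entries: λ₁ = -48, λ₂ = -32. Eigenvalues of A = system poles.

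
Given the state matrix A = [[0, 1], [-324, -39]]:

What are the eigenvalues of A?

det(A - λI) = λ² - (-39)λ + 324 = (λ - (-27))(λ - (-12)). Eigenvalues: -27, -12.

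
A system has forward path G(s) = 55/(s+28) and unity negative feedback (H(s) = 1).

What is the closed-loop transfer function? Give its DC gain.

T(s) = G/(1+GH) = [55/(s+28)] / [1 + 55/(s+28)] = 55/(s+28+55) = 55/(s+83). DC gain = 55/83 = 0.6627.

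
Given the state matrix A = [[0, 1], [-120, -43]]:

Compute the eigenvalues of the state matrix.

det(A - λI) = λ² - (-43)λ + 120 = (λ - (-3))(λ - (-40)). Eigenvalues: -3, -40.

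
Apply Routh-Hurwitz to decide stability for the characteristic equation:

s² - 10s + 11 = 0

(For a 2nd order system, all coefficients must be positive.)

Coefficients: 1, -10, 11. b=-10 not positive, so system is unstable.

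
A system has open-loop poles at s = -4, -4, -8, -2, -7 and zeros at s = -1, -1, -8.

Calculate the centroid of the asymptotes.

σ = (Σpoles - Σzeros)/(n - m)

σ = (Σpoles - Σzeros)/(n - m) = (-25 - (-10))/(5 - 3) = -15/2 = -7.5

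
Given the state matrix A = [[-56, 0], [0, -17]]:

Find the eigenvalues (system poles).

For diagonal matrix, eigenvalues are diagonal entries: λ₁ = -56, λ₂ = -17.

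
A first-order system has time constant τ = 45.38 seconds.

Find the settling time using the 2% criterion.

For first-order system, 2% settling time ≈ 4τ = 4 × 45.38 = 181.52 s.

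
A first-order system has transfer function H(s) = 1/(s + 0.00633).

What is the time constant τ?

For H(s) = 1/(s + 1/τ), the pole is at -1/τ = -0.00633, so τ = 1/0.00633 = 158 s.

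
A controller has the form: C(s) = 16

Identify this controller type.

This is a Proportional (P) controller.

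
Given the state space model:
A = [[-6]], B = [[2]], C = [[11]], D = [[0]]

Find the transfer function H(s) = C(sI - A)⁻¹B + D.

(sI - A)⁻¹ = 1/(s + 6). H(s) = 11 × 2/(s + 6) + 0 = 22/(s + 6).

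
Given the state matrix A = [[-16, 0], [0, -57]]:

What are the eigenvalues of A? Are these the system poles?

For diagonal matrix, eigenvalues are diagonal entries: λ₁ = -16, λ₂ = -57. Eigenvalues of A = system poles.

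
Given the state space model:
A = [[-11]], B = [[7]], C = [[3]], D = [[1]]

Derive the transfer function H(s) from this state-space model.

(sI - A)⁻¹ = 1/(s + 11). H(s) = 3×7/(s + 11) + 1 = (s + 32)/(s + 11).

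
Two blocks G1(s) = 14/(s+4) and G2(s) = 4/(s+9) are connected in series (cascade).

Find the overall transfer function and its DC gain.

Series: multiply transfer functions. G_eq = 14/(s+4) × 4/(s+9) = 56/((s+4)(s+9)). DC gain = 56/(4×9) = 1.5556.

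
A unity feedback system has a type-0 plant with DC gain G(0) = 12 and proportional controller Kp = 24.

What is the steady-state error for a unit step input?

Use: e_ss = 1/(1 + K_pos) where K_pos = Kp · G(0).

K_pos = Kp · G(0) = 24 × 12 = 288. e_ss = 1/(1 + 288) = 0.0035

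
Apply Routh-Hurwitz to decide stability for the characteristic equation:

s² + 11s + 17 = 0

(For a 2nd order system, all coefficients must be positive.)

Coefficients: 1, 11, 17. All positive, so system is stable.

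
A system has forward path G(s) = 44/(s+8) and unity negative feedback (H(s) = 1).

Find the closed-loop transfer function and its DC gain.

T(s) = G/(1+GH) = [44/(s+8)] / [1 + 44/(s+8)] = 44/(s+8+44) = 44/(s+52). DC gain = 44/52 = 0.8462.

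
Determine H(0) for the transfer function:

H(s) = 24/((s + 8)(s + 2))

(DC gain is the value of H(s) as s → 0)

DC gain = H(0) = 24/(8 × 2) = 24/16 = 1.5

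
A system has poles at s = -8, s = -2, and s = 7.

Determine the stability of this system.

Pole(s) at s = 7 are not in the left half-plane. System is unstable.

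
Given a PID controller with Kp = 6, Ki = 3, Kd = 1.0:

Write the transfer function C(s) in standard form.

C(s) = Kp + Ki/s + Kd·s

Substituting values: C(s) = 6 + 3/s + 1.0s = (s² + 6s + 3)/s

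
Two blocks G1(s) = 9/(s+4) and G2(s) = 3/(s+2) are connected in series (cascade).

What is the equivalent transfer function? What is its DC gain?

Series: multiply transfer functions. G_eq = 9/(s+4) × 3/(s+2) = 27/((s+4)(s+2)). DC gain = 27/(4×2) = 3.375.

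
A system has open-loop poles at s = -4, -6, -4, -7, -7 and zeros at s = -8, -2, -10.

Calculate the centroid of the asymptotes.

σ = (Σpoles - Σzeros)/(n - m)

σ = (Σpoles - Σzeros)/(n - m) = (-28 - (-20))/(5 - 3) = -8/2 = -4.0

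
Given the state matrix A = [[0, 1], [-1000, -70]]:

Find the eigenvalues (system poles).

det(A - λI) = λ² - (-70)λ + 1000 = (λ - (-50))(λ - (-20)). Eigenvalues: -50, -20.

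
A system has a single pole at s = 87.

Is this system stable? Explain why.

Pole at s = 87 is in the right half-plane. Unstable.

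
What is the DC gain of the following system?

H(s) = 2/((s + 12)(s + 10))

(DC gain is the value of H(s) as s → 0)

DC gain = H(0) = 2/(12 × 10) = 2/120 = 0.0167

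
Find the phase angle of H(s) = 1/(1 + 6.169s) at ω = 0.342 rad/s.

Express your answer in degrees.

Phase = -arctan(ωτ) = -arctan(0.342 × 6.169) = -64.6°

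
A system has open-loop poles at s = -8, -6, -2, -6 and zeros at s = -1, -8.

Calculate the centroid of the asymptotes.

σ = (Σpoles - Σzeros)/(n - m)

σ = (Σpoles - Σzeros)/(n - m) = (-22 - (-9))/(4 - 2) = -13/2 = -6.5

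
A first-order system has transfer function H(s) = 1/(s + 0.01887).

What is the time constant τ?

For H(s) = 1/(s + 1/τ), the pole is at -1/τ = -0.01887, so τ = 1/0.01887 = 52.99 s.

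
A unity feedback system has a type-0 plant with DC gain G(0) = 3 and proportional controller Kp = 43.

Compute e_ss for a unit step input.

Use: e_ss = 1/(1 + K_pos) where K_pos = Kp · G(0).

K_pos = Kp · G(0) = 43 × 3 = 129. e_ss = 1/(1 + 129) = 0.0077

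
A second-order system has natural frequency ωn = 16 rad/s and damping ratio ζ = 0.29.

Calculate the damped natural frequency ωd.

ωd = ωn√(1 - ζ²) = 16√(1 - 0.29²) = 15.31 rad/s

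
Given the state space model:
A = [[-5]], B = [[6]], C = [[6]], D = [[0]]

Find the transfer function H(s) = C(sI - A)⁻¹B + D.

(sI - A)⁻¹ = 1/(s + 5). H(s) = 6 × 6/(s + 5) + 0 = 36/(s + 5).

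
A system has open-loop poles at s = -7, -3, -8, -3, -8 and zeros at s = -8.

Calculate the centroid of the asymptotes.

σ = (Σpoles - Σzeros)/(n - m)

σ = (Σpoles - Σzeros)/(n - m) = (-29 - (-8))/(5 - 1) = -21/4 = -5.25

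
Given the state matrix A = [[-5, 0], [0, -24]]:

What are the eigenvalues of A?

For diagonal matrix, eigenvalues are diagonal entries: λ₁ = -5, λ₂ = -24.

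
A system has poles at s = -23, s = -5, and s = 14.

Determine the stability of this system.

Pole(s) at s = 14 are not in the left half-plane. System is unstable.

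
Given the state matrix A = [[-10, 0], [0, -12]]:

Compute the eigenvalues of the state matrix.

For diagonal matrix, eigenvalues are diagonal entries: λ₁ = -10, λ₂ = -12.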